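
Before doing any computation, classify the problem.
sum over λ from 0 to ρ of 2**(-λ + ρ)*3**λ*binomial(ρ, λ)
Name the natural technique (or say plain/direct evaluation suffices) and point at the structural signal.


Technique: the binomial theorem — the binomial coefficients weight matched powers of 3 and 2, which is exactly the expansion of a binomial power.


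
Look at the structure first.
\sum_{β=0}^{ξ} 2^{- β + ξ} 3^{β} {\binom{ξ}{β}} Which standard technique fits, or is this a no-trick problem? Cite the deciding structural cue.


Diagnosis: the binomial theorem — terms weighting {\binom{ξ}{β}} against matched powers of 3 and 2 reassemble into (3 + 2)^ξ by the binomial theorem.


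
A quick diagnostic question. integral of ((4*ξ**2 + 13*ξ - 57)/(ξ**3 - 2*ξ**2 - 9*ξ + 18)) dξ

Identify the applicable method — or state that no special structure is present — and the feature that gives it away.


Technique: partial fractions — once ξ**3 - 2*ξ**2 - 9*ξ + 18 is factored, each root contributes a simple-fraction term; integrate them one at a time.


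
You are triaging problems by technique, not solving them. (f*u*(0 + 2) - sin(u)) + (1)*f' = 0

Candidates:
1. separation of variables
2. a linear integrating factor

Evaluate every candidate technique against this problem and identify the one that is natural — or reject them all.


Best approach: a linear integrating factor — linear in the unknown with genuine forcing: multiply through by the exponential of the integrated coefficient and the left side closes into one derivative.
- separation of variables — no division isolates the independent variable from the unknown.
- a linear integrating factor: a fit — the right tool for this form.


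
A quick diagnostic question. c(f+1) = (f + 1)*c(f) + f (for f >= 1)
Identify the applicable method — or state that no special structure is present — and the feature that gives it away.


Method: a summation factor — rescale the sequence by the product of the weights f + 1 so far — the recurrence collapses to a plain running sum.


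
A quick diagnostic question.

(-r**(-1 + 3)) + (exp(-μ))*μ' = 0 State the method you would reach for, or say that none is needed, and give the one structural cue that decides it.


Method: separation of variables — solved for the derivative, the right side splits multiplicatively into a function of each variable alone — divide and integrate each side. The equation is exact as it stands too — a potential function exists — though separation reads the split structure directly.


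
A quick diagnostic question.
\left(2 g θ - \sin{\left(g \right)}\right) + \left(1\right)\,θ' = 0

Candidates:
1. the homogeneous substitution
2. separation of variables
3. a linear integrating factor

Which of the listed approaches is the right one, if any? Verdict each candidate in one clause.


Diagnosis: a linear integrating factor — linear in the unknown with genuine forcing: multiply through by the exponential of the integrated coefficient and the left side closes into one derivative.
- the homogeneous substitution: solved for the derivative, the right side changes under joint scaling of the two variables.
- separation of variables — no algebra isolates the independent variable on one side and the unknown on the other.
- a linear integrating factor: a fit — the right tool for this form.


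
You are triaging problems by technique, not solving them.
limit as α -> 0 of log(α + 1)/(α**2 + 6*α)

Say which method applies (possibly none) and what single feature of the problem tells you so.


Diagnosis: l'Hôpital's rule (0/0) — the 0/0 form at 0 is the signature situation for l'Hôpital's rule. The standard small-argument limits would also carry it; the rule is the systematic route.


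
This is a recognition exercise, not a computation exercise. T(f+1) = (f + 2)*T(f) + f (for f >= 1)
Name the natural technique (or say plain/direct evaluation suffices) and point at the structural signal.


Technique: a summation factor — first-order, linear, moving coefficient f + 2: the discrete analogue of an integrating factor handles it.


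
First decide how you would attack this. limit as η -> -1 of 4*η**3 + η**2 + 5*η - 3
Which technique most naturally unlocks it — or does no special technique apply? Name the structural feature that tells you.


Best approach: no special technique — the expression is continuous at the evaluation point — substitute directly; no indeterminate form appears.


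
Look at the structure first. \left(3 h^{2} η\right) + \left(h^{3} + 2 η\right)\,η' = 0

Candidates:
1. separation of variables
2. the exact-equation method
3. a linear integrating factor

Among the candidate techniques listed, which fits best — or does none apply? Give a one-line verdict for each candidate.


Diagnosis: the exact-equation method — the compatibility test passes: the η-derivative of 3 h^{2} η matches the h-derivative of h^{3} + 2 η, so integrate a potential.
- separation of variables — the two dependences do not factor apart.
- the exact-equation method: applicable, and directly so.
- a linear integrating factor — a nonlinear term in the unknown puts this outside the integrating-factor template.


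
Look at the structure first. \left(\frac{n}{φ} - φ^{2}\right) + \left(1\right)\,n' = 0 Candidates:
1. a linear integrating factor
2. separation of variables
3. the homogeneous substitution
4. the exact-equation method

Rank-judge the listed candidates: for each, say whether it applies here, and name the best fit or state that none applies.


Best approach: a linear integrating factor — linear in the unknown with genuine forcing: multiply through by the exponential of the integrated coefficient and the left side closes into one derivative.
- a linear integrating factor — yes, a natural case for it.
- separation of variables — no algebra isolates the independent variable on one side and the unknown on the other.
- the homogeneous substitution — the slope changes under joint rescaling, failing the degree-zero test.
- the exact-equation method: exactness fails on the nose — the mixed partials do not match.


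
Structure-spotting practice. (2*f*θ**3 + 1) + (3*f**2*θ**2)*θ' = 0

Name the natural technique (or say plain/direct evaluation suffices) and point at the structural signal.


Best approach: the exact-equation method — check exactness first: here it holds (2*f*θ**3 + 1, 3*f**2*θ**2 have matching cross partials), so no integrating factor is needed.


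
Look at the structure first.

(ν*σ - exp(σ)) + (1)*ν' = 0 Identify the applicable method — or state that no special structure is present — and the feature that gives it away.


Method: a linear integrating factor — arrange it as ν' + σ·ν = (the forcing term) and the integrating factor does the rest.


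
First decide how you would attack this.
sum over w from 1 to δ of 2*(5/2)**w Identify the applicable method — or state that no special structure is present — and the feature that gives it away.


Method: the geometric series formula — each summand is the previous one scaled by 5/2; that constant multiplier is itself the geometric structure.


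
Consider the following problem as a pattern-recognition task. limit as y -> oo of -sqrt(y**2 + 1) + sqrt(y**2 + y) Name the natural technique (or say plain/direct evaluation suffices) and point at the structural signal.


Technique: conjugate multiplication — neither sqrt(y**2 + y) nor sqrt(y**2 + 1) converges alone, so rewrite their difference as a conjugate-rationalized quotient first.


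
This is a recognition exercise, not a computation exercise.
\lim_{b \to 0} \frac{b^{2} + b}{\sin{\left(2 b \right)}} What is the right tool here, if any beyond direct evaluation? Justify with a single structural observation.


Diagnosis: l'Hôpital's rule (0/0) — numerator and denominator both vanish at 0 — a genuine 0/0 form, which is exactly when l'Hôpital applies. The standard small-argument limits would also carry it; the rule is the systematic route.


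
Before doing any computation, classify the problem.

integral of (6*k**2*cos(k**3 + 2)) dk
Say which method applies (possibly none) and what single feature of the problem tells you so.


Verdict: u-substitution — gathered as a product, the integrand carries the factor 6*k**2 — up to a constant, the derivative of the inner expression k**3 + 2 — so u = k**3 + 2 collapses the integral.


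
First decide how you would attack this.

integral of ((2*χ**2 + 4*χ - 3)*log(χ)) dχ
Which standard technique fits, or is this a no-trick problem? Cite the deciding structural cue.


Best approach: integration by parts — logs resist antidifferentiation but differentiate beautifully; pair log(χ) with the polynomial 2*χ**2 + 4*χ - 3 via parts.


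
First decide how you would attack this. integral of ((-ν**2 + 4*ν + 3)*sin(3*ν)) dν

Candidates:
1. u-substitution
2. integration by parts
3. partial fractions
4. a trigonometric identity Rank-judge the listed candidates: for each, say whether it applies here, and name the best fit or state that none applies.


Verdict: integration by parts — the integrand splits as -ν**2 + 4*ν + 3 times sin(3*ν) — repeatedly differentiating the polynomial part kills it, which is the parts ladder.
- u-substitution — no subexpression of the integrand serves as a whole-integral substitution inner — individual terms may offer their own, but none carries its derivative as a factor of the full integrand; a working change of variable would have to be constructed from outside the expression.
- integration by parts: yes, a natural case for it.
- partial fractions: the expression is not a ratio of polynomials that decomposes further.
- a trigonometric identity — neither the even-power reduction nor the product-to-sum identity applies to this structure.


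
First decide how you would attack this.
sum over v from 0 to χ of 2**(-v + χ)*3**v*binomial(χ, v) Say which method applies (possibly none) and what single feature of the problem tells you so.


Method: the binomial theorem — binomial(χ, v) weighting matched powers of 3 and 2 is the expanded form of (3 + 2)^χ — fold it back up.


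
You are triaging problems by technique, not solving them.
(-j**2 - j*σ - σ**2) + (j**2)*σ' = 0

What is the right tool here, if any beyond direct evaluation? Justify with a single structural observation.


Method: the homogeneous substitution — the slope's numerator and denominator have matching total degree, so it depends only on σ/j and the ratio substitution collapses it.


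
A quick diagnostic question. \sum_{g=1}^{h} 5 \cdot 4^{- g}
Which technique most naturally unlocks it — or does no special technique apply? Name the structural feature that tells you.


Diagnosis: the geometric series formula — consecutive terms stand in a fixed index-free ratio — the geometric sum formula closes it.


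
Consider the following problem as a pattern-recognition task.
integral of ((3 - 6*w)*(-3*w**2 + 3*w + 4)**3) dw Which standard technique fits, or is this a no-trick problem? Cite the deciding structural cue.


Diagnosis: u-substitution — everything non-trivial happens through the inner expression -3*w**2 + 3*w + 4, and its derivative accounts for the remaining factor up to a constant, so set u = -3*w**2 + 3*w + 4. A patient expand-and-integrate also lands it; recognizing the inner expression is the shortcut.


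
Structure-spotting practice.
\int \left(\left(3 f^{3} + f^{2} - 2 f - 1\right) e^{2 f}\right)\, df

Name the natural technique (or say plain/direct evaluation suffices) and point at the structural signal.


Verdict: integration by parts — differentiate 3 f^{3} + f^{2} - 2 f - 1, integrate e^{2 f}: each pass lowers the polynomial degree, so parts terminates.


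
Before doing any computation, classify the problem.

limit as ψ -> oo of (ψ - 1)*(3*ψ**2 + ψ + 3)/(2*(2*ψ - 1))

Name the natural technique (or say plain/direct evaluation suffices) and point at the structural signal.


Best approach: dominant-term comparison — growth-rate triage: the leading powers of ψ decide the limit, everything else is noise. Differentiating the expression as a single quotient would eventually settle it as well; matching dominant growth settles it immediately.


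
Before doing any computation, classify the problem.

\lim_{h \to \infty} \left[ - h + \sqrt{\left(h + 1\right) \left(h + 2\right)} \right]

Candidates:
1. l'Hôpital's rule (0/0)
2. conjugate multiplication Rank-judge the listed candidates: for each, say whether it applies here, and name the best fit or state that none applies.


Diagnosis: conjugate multiplication — the ∞ − ∞ radical form is the exact trigger for the conjugate maneuver.
- l'Hôpital's rule (0/0): no quotient structure at all: the clash is ∞ minus ∞, which rationalizing converts into a tractable ratio.
- conjugate multiplication — yes, a natural case for it.


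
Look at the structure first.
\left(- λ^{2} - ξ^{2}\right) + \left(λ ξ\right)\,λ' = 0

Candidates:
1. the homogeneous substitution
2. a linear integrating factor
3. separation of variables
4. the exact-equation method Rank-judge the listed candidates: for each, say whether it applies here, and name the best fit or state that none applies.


Method: the homogeneous substitution — the slope's numerator and denominator share total degree; set v = λ/ξ and the equation drops to separable form. A Bernoulli rewrite works here as the equation stands — the homogeneous substitution is the more immediate reading.
- the homogeneous substitution: yes — fits the structure here.
- a linear integrating factor: the unknown enters nonlinearly (through a power, a denominator, or a transcendental function), which the linear integrating-factor recipe cannot absorb as-is — any repair would come from a preliminary substitution, not the factor.
- separation of variables — the two dependences are entangled, not a clean product of one-variable pieces.
- the exact-equation method: the mixed partial derivatives differ, so the left side is not a total differential.


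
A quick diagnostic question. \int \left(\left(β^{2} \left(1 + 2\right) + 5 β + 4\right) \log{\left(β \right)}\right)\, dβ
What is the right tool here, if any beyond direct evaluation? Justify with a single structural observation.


Best approach: integration by parts — take \log{\left(β \right)} as the piece to differentiate: what remains is a power-rule integral in disguise.


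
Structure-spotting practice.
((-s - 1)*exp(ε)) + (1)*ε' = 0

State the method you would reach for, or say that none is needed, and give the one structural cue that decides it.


Diagnosis: separation of variables — all dependence on the two variables factors apart, the defining separable shape.


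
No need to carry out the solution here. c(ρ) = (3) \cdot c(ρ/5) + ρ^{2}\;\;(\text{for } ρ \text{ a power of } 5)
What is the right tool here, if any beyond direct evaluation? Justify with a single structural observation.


Verdict: the master substitution — the argument shrinks by the factor 5, so measure the index on a logarithmic scale and the recursion becomes a shift.


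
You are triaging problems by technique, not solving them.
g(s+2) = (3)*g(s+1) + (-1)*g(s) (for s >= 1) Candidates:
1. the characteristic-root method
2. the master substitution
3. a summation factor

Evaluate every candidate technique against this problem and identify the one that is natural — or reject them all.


Best approach: the characteristic-root method — linear, homogeneous, constant coefficients: solutions of the form r^s exist — find the roots of the characteristic polynomial.
- the characteristic-root method: applicable, and directly so.
- the master substitution — the recursion shifts the index rather than dividing it.
- a summation factor — the recurrence reaches back more than one step, outside the first-order family a summation factor normalizes.


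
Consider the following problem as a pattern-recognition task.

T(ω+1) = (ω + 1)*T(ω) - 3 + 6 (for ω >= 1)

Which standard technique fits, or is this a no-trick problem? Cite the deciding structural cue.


Diagnosis: a summation factor — the coefficient ω + 1 drifts with the index, so no fixed root exists; normalizing by the cumulative product telescopes it.


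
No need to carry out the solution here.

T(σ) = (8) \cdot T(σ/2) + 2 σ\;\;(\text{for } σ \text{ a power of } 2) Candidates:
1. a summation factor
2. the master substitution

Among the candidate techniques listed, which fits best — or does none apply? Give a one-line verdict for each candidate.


Verdict: the master substitution — the argument shrinks by the factor 2, so measure the index on a logarithmic scale and the recursion becomes a shift.
- a summation factor — the recursion divides its index rather than shifting it — there is no previous-term chain for a summation factor to telescope.
- the master substitution — yes — fits the structure here.


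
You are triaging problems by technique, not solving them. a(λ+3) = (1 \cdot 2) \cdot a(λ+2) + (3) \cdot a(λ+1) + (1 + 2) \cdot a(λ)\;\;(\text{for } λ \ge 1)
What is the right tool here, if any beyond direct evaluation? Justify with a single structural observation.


Best approach: the characteristic-root method — the recurrence treats every index alike (constant coefficients, no forcing) — precisely the regime where r^λ trials close it.


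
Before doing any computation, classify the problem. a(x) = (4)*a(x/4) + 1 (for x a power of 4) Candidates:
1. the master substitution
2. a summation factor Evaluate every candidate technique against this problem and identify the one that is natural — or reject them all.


Best approach: the master substitution — the index is divided (x/4), not shifted — substitute x = 4^m to straighten it into a shift recurrence.
- the master substitution: applicable, and directly so.
- a summation factor — a divided-index call is outside the fixed-shift first-order family a summation factor normalizes.


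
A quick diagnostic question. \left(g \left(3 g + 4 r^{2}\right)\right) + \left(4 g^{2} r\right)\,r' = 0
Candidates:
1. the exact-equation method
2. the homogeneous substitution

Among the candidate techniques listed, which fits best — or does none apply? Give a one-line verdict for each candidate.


Method: the exact-equation method — because the two cross partials coincide, the form is conservative as written — recover its potential in (g, r).
- the exact-equation method — applicable, and directly so.
- the homogeneous substitution: the slope changes under joint rescaling, failing the degree-zero test.


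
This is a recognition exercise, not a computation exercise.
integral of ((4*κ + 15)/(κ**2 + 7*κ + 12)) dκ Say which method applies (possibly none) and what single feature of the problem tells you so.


Diagnosis: partial fractions — a proper rational integrand whose denominator splits into simpler factors — decompose into partial fractions first.


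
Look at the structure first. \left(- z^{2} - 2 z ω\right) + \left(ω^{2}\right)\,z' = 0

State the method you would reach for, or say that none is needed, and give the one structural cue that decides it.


Technique: the homogeneous substitution — the slope is degree-zero homogeneous: the ratio substitution v = z/ω collapses it. A Bernoulli rewrite works here as the equation stands — the homogeneous substitution is the more immediate reading.


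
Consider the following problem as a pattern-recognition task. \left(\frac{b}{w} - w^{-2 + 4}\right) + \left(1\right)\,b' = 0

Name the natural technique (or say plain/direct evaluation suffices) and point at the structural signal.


Technique: a linear integrating factor — the unknown enters only to the first power against a nonzero forcing term — the integrating-factor template applies directly.


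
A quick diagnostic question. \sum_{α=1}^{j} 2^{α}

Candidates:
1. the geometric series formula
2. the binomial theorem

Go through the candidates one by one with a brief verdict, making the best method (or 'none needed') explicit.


Verdict: the geometric series formula — the ratio of consecutive terms is the constant 2, independent of the index — a geometric sum.
- the geometric series formula — yes, a natural case for it.
- the binomial theorem: the terms do not reassemble into a binomial power.


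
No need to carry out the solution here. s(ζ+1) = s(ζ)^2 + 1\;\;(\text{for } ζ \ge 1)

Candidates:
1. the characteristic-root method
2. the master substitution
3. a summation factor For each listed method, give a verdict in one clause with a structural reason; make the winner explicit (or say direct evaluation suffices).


Verdict: no special technique — nonlinear feedback in the recursion rules out every root- or factor-based technique.
- the characteristic-root method — the recursion is nonlinear in the sequence values, so no linear-modes ansatz applies.
- the master substitution — the recursion steps by a constant offset, so exponential reindexing is pointless.
- a summation factor: no summation factor applies — the rule is not linear in the sequence values.


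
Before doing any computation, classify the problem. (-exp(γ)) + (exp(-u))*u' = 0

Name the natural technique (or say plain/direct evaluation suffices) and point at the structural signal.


Best approach: separation of variables — separating collects all u-dependence with the derivative and leaves all γ-dependence opposite: variables separate. The equation is exact as it stands too — a potential function exists — though separation reads the split structure directly.


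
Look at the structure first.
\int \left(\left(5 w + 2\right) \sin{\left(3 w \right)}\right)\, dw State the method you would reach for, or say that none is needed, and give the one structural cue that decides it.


Best approach: integration by parts — a polynomial 5 w + 2 against the kernel \sin{\left(3 w \right)} is the signature bounded-ladder case for integration by parts.


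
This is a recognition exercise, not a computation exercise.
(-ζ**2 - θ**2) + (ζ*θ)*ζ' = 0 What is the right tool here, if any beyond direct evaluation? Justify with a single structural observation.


Diagnosis: the homogeneous substitution — scaling θ and ζ together leaves the slope fixed — it depends only on ζ/θ, so substitute the ratio. A Bernoulli substitution is a fair alternative on this equation directly; the homogeneous reading takes it as given.


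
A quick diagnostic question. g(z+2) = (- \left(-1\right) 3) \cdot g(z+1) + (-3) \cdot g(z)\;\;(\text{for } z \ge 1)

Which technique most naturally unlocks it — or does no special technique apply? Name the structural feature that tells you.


Verdict: the characteristic-root method — this is the constant-coefficient homogeneous case — the whole solution in z reduces to a polynomial's roots.


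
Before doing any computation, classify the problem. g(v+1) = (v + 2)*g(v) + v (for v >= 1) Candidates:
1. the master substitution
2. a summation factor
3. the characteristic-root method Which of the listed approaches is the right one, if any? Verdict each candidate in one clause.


Diagnosis: a summation factor — an index-dependent multiplier v + 2 rules out characteristic roots; a summation factor converts it to a pure difference.
- the master substitution — with no divided-index recursive call, reindexing by powers of a base buys nothing.
- a summation factor — a fit — the right tool for this form.
- the characteristic-root method — the coefficients vary with the index, breaking the constant-coefficient structure the method needs.


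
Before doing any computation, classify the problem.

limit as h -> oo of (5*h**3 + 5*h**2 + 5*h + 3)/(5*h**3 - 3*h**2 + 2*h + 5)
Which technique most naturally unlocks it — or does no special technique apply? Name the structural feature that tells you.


Verdict: dominant-term comparison — growth-rate triage: the leading powers of h decide the limit, everything else is noise. Differentiating the expression as a single quotient would eventually settle it as well; matching dominant growth settles it immediately.


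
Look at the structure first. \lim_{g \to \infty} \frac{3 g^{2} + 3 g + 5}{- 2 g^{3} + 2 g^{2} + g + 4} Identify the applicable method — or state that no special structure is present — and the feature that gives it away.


Best approach: dominant-term comparison — at large g only the top-degree terms survive; compare the leading terms and the limit falls out. Viewed as a single quotient this is an ∞/∞ form — an at-infinity application of l'Hôpital's rule would also resolve it; comparing leading growth reads the answer without differentiating.


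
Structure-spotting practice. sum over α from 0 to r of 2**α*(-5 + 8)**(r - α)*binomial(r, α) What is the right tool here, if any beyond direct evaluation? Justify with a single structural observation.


Verdict: the binomial theorem — binomial(r, α) weighting matched powers of 2 and (-5 + 8) is the expanded form of (2 + (-5 + 8))^r — fold it back up.


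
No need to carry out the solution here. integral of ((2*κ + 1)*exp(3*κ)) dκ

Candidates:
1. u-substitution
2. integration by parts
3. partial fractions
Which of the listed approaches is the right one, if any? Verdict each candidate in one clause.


Diagnosis: integration by parts — the integrand splits as 2*κ + 1 times exp(3*κ) — repeatedly differentiating the polynomial part kills it, which is the parts ladder.
- u-substitution: no subexpression of the integrand serves as a whole-integral substitution inner — individual terms may offer their own, but none carries its derivative as a factor of the full integrand; a working change of variable would have to be constructed from outside the expression.
- integration by parts — yes, a natural case for it.
- partial fractions — there is no rational-function structure to decompose.


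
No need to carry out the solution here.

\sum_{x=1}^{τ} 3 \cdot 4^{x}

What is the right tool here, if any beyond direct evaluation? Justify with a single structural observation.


Best approach: the geometric series formula — each summand is the previous one scaled by 4; that constant multiplier is itself the geometric structure.


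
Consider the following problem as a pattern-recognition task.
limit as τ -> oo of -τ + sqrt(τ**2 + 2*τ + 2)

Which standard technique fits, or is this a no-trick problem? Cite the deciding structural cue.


Technique: conjugate multiplication — sqrt(τ**2 + 2*τ + 2) and τ both blow up, but their difference is tame once the conjugate rationalizes it.


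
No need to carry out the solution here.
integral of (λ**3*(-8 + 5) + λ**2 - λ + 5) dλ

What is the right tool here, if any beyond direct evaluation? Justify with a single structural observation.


Verdict: no special technique — the integrand is a sum of constant multiples of powers of λ — integrate term by term.


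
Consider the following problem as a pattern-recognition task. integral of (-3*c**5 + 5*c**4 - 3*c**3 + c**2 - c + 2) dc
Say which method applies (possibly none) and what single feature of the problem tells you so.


Verdict: no special technique — every term is a constant multiple of a power of c; term-wise power-rule integration needs no preliminary transformation.


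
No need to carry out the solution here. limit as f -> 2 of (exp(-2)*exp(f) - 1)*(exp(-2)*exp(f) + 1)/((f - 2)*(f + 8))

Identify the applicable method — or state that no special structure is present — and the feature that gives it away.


Method: l'Hôpital's rule (0/0) — both numerator and denominator vanish at 2: the genuine 0/0 indeterminate that l'Hôpital exists for. A first-order expansion at the point is an equally standard path; the rule packages it.


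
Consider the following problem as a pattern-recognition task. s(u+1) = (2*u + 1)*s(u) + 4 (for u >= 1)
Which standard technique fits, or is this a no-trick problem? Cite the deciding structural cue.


Diagnosis: a summation factor — first-order, linear, moving coefficient 2*u + 1: the discrete analogue of an integrating factor handles it.


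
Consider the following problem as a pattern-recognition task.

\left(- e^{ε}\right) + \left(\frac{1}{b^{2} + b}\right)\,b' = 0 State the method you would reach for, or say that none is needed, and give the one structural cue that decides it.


Technique: separation of variables — a product of single-variable factors, e^{ε} and b^{2} + b — the textbook separable form. Rearranged, this also fits the Bernoulli template directly; separation reads the product structure as given.


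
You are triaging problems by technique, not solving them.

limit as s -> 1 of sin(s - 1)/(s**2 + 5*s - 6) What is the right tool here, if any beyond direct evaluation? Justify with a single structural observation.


Diagnosis: l'Hôpital's rule (0/0) — both numerator and denominator vanish at 1: the genuine 0/0 indeterminate that l'Hôpital exists for. A local series expansion at the point resolves it as well; the rule is the packaged version of that step.


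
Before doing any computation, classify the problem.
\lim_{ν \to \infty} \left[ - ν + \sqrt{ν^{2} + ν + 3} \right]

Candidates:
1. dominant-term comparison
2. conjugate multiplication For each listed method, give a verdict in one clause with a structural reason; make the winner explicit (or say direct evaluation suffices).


Method: conjugate multiplication — this difference gives up after one conjugate multiplication — the radical structure cancels against its conjugate.
- dominant-term comparison — this is not a rational comparison of growth rates at infinity.
- conjugate multiplication: yes — fits the structure here.


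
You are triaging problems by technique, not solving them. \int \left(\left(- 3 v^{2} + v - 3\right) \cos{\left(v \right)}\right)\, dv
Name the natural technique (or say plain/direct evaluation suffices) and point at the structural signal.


Technique: integration by parts — a polynomial - 3 v^{2} + v - 3 against the kernel \cos{\left(v \right)} is the signature bounded-ladder case for integration by parts.


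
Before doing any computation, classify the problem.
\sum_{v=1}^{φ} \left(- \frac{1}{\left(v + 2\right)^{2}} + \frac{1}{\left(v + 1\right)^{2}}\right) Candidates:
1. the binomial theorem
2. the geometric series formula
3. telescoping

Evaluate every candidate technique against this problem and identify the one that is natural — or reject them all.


Verdict: telescoping — consecutive terms evaluate one function at adjacent indices (\frac{1}{\left(v + 1\right)^{2}} is its current value): one term's tail is the next term's head, so the chain collapses.
- the binomial theorem — the terms do not reassemble into a binomial power.
- the geometric series formula: the term-to-term ratio drifts with the index — the one thing the geometric formula cannot absorb.
- telescoping: applies; the problem has the shape this method handles.


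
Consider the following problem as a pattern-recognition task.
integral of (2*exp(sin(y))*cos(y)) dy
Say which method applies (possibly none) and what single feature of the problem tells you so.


Verdict: u-substitution — collected, the integrand has one factor that is, up to a constant, the derivative of an inner expression the rest depends on — substitute for that inner expression.


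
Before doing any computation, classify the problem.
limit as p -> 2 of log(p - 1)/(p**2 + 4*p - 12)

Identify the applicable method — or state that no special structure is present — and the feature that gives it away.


Technique: l'Hôpital's rule (0/0) — plug in 2: top and bottom both hit zero, so differentiate each and retry. One could equally expand both pieces locally and compare leading terms; the rule does that in one stroke.


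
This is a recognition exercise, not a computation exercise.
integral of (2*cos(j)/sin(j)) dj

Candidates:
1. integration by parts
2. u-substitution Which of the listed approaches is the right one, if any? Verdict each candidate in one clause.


Technique: u-substitution — read it as f(sin(j)) times a constant multiple of d(sin(j)): one substitution, u = sin(j), finishes it.
- integration by parts: there is no nonconstant-polynomial-times-kernel split with an exp, sine, cosine (degree-1 argument), or logarithm partner.
- u-substitution — applies; the problem has the shape this method handles.


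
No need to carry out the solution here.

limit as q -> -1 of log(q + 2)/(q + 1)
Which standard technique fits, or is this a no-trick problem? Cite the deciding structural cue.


Method: l'Hôpital's rule (0/0) — substituting -1 gives 0 over 0; differentiate top and bottom once and re-evaluate. Expanding numerator and denominator to first order gives the same value — the rule automates exactly that.


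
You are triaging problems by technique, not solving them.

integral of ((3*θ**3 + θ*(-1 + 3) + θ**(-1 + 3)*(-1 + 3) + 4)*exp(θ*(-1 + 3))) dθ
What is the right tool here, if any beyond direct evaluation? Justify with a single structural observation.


Verdict: integration by parts — the integrand splits as (3*θ**3 + θ*(-1 + 3) + θ**(-1 + 3)*(-1 + 3) + 4) times exp(θ*(-1 + 3)) — repeatedly differentiating the polynomial part kills it, which is the parts ladder.


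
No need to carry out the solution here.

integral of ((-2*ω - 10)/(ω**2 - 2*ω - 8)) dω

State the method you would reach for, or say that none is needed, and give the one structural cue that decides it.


Technique: partial fractions — the denominator ω**2 - 2*ω - 8 factors, so the quotient decomposes into elementary partial fractions term by term.


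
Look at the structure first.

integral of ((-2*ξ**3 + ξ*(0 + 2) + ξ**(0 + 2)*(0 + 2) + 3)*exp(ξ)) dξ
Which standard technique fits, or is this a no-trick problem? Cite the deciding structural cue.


Diagnosis: integration by parts — a polynomial (-2*ξ**3 + ξ*(0 + 2) + ξ**(0 + 2)*(0 + 2) + 3) against the kernel exp(ξ) is the signature bounded-ladder case for integration by parts.


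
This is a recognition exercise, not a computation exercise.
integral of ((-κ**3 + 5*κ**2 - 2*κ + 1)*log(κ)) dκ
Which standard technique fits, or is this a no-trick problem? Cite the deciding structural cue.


Verdict: integration by parts — choose u = log(κ): one derivative turns the logarithm algebraic, and the remaining factor -κ**3 + 5*κ**2 - 2*κ + 1 integrates term by term under the power rule.


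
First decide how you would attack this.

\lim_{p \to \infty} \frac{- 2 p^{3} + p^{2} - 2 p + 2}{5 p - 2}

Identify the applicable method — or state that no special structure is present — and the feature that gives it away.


Best approach: dominant-term comparison — growth-rate triage: the leading powers of p decide the limit, everything else is noise. As a single quotient, the ∞/∞ shape would yield to repeated differentiation as well — the growth comparison gets there in one look.


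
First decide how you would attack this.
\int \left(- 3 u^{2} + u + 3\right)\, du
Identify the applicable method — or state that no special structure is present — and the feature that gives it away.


Best approach: no special technique — nothing composite, nothing rational, nothing trigonometric — each constant-multiple power of u integrates by the power rule alone.


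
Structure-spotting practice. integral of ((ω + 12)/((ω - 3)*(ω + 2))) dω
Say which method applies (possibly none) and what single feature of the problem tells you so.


Method: partial fractions — the bottom factors while the top stays lower-degree — split into simple fractions and integrate piece by piece.


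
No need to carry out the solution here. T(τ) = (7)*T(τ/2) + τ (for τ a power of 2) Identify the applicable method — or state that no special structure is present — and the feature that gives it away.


Verdict: the master substitution — treat m = log base 2 of τ as the new clock: one recursion step advances m by one while τ scales by 2.


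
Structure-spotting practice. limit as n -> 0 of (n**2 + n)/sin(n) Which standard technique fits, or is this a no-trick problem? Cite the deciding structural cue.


Verdict: l'Hôpital's rule (0/0) — substituting 0 gives 0 over 0; differentiate top and bottom once and re-evaluate. Known elementary limits would finish this too — the rule just bypasses the case analysis.


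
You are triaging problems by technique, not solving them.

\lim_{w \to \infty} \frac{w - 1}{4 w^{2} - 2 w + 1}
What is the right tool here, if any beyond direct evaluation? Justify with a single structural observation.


Method: dominant-term comparison — at large w only the top-degree terms survive; compare the leading terms and the limit falls out. Viewed as a single quotient this is an ∞/∞ form — an at-infinity application of l'Hôpital's rule would also resolve it; comparing leading growth reads the answer without differentiating.


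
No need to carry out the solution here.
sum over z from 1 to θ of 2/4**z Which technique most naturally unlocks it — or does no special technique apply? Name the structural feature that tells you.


Diagnosis: the geometric series formula — consecutive terms stand in a fixed index-free ratio — the geometric sum formula closes it.


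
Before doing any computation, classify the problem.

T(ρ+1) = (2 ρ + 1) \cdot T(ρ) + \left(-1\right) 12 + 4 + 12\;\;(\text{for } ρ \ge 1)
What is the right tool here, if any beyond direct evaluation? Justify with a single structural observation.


Technique: a summation factor — normalize by the running product of 2 ρ + 1: the left side becomes a difference, and differences sum.


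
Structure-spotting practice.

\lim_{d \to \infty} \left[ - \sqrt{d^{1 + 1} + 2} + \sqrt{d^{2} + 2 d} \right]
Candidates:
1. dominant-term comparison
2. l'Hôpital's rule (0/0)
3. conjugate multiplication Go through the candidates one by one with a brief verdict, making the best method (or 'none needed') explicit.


Method: conjugate multiplication — neither \sqrt{d^{2} + 2 d} nor \sqrt{d^{1 + 1} + 2} converges alone, so rewrite their difference as a conjugate-rationalized quotient first.
- dominant-term comparison — leading-power comparison does not apply to this form.
- l'Hôpital's rule (0/0) — the expression is a difference driving to ∞ − ∞, not a 0/0 quotient — there is no ratio for the rule to differentiate.
- conjugate multiplication — yes, a natural case for it.


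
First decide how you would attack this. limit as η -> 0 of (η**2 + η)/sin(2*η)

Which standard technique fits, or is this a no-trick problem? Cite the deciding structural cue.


Diagnosis: l'Hôpital's rule (0/0) — numerator and denominator both vanish at 0 — a genuine 0/0 form, which is exactly when l'Hôpital applies. Known elementary limits would finish this too — the rule just bypasses the case analysis.


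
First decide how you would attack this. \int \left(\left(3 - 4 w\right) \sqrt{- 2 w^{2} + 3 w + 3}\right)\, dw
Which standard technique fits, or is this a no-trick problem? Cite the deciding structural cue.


Best approach: u-substitution — everything non-trivial happens through the inner expression - 2 w^{2} + 3 w + 3, and its derivative accounts for the remaining factor up to a constant, so set u = - 2 w^{2} + 3 w + 3.


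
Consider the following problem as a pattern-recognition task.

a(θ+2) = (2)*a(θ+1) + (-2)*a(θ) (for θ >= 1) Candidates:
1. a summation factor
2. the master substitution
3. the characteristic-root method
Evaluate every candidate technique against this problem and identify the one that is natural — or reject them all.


Verdict: the characteristic-root method — linear, homogeneous, constant coefficients: solutions of the form r^θ exist — find the roots of the characteristic polynomial.
- a summation factor — a summation factor telescopes one-step recursions; this one carries higher-order memory.
- the master substitution: with no divided-index recursive call, reindexing by powers of a base buys nothing.
- the characteristic-root method — applies; the problem has the shape this method handles.
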